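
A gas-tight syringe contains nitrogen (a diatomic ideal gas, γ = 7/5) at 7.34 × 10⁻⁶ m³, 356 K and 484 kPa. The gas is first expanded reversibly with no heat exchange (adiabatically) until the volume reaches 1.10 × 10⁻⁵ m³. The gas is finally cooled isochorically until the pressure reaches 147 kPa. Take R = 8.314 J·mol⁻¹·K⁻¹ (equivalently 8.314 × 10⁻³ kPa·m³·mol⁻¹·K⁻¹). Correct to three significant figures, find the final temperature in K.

T₃ ≈ 162 K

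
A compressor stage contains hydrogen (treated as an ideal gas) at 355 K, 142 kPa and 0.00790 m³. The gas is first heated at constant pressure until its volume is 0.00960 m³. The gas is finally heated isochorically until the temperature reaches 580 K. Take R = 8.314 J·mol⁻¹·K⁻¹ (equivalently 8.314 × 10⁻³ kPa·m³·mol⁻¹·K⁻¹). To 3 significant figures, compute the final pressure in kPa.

P constant ⇒ V ∝ T: P₂ = P₁; T₂ = T₁·(V₂/V₁) = 431.4 K.
Isochoric, so P/T is constant: V₃ = V₂; P₃ = P₂·(T₃/T₂) = 190.9 kPa.

P₃ ≈ 191 kPa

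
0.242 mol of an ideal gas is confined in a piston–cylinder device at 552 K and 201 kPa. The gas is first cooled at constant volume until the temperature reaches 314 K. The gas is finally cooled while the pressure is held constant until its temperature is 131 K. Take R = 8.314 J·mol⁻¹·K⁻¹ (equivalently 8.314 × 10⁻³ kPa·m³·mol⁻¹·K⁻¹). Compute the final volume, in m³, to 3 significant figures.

V₃ ≈ 0.00231 m³

From PV = nRT: V₁ = nRT₁/P₁ = 0.005525 m³.
V constant ⇒ P ∝ T: V₂ = V₁; P₂ = P₁·(T₂/T₁) = 114.3 kPa.
Isobaric, so V/T is constant: P₃ = P₂; V₃ = V₂·(T₃/T₂) = 0.002305 m³.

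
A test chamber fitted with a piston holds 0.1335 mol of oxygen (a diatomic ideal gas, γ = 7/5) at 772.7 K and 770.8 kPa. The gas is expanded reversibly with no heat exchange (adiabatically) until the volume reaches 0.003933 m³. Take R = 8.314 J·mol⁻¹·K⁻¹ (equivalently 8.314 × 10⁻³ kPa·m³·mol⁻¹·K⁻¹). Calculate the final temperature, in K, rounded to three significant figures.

From PV = nRT: V₁ = nRT₁/P₁ = 0.001113 m³.
Reversible adiabatic, γ = 7/5: T₂ = T₁·(V₁/V₂)^(γ−1) = 466.3 K; P₂ = P₁·(V₁/V₂)^γ = 131.6 kPa.

T₂ ≈ 466 K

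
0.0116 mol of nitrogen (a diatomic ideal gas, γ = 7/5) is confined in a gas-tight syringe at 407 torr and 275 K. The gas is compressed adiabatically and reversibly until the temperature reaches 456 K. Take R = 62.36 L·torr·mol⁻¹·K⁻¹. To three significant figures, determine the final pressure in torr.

P₂ ≈ 2.39e+03 torr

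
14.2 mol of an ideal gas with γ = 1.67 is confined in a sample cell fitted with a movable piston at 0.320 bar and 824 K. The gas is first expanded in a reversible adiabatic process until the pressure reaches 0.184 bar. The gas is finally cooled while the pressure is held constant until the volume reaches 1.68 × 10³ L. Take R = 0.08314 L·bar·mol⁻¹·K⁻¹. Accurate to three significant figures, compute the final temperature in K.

T₃ ≈ 262 K

From PV = nRT: V₁ = nRT₁/P₁ = 3040 L.
Adiabatic (γ = 1.67), T V^(γ−1) and P V^γ constant: T₂ = T₁·(P₂/P₁)^((γ−1)/γ) = 659.9 K; V₂ = V₁·(P₁/P₂)^(1/γ) = 4234 L.
P constant ⇒ V ∝ T: P₃ = P₂; T₃ = T₂·(V₃/V₂) = 261.8 K.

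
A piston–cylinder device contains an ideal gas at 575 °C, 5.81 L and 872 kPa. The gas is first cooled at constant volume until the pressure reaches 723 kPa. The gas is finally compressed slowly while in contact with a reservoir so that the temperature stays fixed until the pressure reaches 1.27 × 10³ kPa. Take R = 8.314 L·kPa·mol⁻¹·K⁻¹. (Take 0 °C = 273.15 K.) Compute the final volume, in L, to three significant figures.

V₃ ≈ 3.31 L

Convert: T₁ = 848.1 K.
Isochoric, so P/T is constant: V₂ = V₁; T₂ = T₁·(P₂/P₁) = 703.2 K.
Isothermal, so P V is constant: T₃ = T₂; V₃ = V₂·(P₂/P₃) = 3.308 L.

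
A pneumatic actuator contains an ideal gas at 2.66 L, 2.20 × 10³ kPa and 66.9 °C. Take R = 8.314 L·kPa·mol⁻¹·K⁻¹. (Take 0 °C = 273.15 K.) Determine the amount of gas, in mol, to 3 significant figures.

n ≈ 2.07 mol

Convert: T = 340.05 K.
PV = nRT ⇒ n = PV/(RT) = (2.20e+03 × 2.66) / (8.314 × 340.05)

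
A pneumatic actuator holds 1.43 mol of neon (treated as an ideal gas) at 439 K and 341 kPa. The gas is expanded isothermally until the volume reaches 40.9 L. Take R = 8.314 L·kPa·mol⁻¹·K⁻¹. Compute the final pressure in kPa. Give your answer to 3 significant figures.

P₂ ≈ 128 kPa

From PV = nRT: V₁ = nRT₁/P₁ = 15.31 L.
T constant ⇒ Boyle's law P V = const: T₂ = T₁; P₂ = P₁·(V₁/V₂) = 127.6 kPa.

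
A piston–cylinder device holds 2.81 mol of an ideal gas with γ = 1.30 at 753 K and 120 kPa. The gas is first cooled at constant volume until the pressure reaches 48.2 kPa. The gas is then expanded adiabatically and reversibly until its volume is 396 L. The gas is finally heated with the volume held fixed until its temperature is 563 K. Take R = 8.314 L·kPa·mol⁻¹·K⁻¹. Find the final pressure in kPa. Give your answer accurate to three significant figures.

From PV = nRT: V₁ = nRT₁/P₁ = 146.6 L.
V constant ⇒ P ∝ T: V₂ = V₁; T₂ = T₁·(P₂/P₁) = 302.5 K.
Reversible adiabatic, γ = 1.30: T₃ = T₂·(V₂/V₃)^(γ−1) = 224.5 K; P₃ = P₂·(V₂/V₃)^γ = 13.24 kPa.
V constant ⇒ P ∝ T: V₄ = V₃; P₄ = P₃·(T₄/T₃) = 33.21 kPa.

P₄ ≈ 33.2 kPa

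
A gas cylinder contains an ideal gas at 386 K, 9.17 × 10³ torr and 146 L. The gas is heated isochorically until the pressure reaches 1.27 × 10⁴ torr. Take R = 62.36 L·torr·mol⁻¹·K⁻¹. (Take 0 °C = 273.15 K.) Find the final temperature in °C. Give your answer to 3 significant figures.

V constant ⇒ P ∝ T: V₂ = V₁; T₂ = T₁·(P₂/P₁) = 534.6 K.

T₂ ≈ 261 °C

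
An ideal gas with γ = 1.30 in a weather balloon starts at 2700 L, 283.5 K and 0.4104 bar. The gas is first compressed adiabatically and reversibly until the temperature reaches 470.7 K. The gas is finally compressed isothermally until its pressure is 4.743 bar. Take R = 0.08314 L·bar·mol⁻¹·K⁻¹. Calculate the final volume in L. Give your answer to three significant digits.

V₃ ≈ 388 L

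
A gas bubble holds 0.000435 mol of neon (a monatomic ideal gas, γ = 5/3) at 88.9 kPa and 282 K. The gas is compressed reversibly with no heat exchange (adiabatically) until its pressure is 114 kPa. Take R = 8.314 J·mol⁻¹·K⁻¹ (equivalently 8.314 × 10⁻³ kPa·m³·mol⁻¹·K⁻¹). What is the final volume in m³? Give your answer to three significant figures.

V₂ ≈ 9.88e-06 m³

From PV = nRT: V₁ = nRT₁/P₁ = 1.147e-05 m³.
Reversible adiabatic, γ = 5/3: T₂ = T₁·(P₂/P₁)^((γ−1)/γ) = 311.5 K; V₂ = V₁·(P₁/P₂)^(1/γ) = 9.882e-06 m³.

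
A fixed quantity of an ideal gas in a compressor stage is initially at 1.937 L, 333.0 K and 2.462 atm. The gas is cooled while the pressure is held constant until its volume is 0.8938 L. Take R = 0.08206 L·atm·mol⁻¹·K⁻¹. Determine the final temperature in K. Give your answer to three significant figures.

P constant ⇒ V ∝ T: P₂ = P₁; T₂ = T₁·(V₂/V₁) = 153.7 K.

T₂ ≈ 154 K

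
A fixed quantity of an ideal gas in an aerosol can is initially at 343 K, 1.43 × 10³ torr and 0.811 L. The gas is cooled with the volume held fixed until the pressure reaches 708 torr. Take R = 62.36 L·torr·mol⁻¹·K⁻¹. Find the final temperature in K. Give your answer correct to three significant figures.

T₂ ≈ 170 K

Isochoric, so P/T is constant: V₂ = V₁; T₂ = T₁·(P₂/P₁) = 169.8 K.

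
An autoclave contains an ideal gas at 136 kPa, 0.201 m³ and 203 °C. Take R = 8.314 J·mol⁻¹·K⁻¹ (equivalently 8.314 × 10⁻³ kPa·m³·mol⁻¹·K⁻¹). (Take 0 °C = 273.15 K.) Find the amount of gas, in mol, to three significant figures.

n ≈ 6.91 mol

Convert: T = 476.15 K.
PV = nRT ⇒ n = PV/(RT) = (136 × 0.201) / (8.314 × 10⁻³ × 476.15)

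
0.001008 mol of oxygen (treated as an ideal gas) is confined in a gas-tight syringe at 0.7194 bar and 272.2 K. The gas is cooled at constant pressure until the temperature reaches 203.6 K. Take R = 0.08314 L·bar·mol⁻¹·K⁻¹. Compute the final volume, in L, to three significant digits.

From PV = nRT: V₁ = nRT₁/P₁ = 0.03171 L.
P constant ⇒ V ∝ T: P₂ = P₁; V₂ = V₁·(T₂/T₁) = 0.02372 L.

V₂ ≈ 0.0237 L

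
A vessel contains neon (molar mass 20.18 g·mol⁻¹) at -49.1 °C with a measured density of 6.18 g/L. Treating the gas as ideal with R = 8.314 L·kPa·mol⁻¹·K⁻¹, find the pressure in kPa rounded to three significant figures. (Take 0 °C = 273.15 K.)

P ≈ 570 kPa

ρ = PM/(RT) ⇒ P = ρRT/M = (6.18 × 8.314 × 224.0) / 20.18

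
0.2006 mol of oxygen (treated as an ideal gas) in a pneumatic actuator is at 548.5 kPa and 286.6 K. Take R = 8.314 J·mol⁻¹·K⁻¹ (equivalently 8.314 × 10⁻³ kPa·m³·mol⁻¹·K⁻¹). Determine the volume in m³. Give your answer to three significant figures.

PV = nRT ⇒ V = nRT/P = (0.2006 × 8.314 × 10⁻³ × 286.6) / 548.5

V ≈ 0.000871 m³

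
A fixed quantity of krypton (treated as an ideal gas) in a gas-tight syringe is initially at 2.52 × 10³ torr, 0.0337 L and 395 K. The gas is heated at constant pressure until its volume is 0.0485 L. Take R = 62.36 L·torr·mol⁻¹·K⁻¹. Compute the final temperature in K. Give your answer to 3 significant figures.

T₂ ≈ 568 K

P constant ⇒ V ∝ T: P₂ = P₁; T₂ = T₁·(V₂/V₁) = 568.5 K.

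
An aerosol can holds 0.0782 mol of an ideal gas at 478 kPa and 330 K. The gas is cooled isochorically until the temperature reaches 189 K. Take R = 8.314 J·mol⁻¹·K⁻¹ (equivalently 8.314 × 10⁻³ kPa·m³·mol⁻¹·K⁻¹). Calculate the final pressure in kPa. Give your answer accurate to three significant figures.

From PV = nRT: V₁ = nRT₁/P₁ = 0.0004489 m³.
V constant ⇒ P ∝ T: V₂ = V₁; P₂ = P₁·(T₂/T₁) = 273.8 kPa.

P₂ ≈ 274 kPa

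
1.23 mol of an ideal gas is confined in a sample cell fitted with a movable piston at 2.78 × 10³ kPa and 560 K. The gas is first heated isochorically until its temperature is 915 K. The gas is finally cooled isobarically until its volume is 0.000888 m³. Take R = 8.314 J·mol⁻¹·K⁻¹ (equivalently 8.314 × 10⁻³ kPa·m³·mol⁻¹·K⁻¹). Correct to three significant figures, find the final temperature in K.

From PV = nRT: V₁ = nRT₁/P₁ = 0.002060 m³.
Isochoric, so P/T is constant: V₂ = V₁; P₂ = P₁·(T₂/T₁) = 4542 kPa.
P constant ⇒ V ∝ T: P₃ = P₂; T₃ = T₂·(V₃/V₂) = 394.4 K.

T₃ ≈ 394 K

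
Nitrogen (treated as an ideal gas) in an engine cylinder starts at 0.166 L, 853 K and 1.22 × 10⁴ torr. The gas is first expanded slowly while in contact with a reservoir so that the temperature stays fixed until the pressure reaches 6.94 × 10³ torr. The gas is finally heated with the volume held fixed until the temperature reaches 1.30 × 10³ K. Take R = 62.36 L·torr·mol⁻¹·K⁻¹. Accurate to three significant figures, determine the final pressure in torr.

P₃ ≈ 1.06e+04 torr

T constant ⇒ Boyle's law P V = const: T₂ = T₁; V₂ = V₁·(P₁/P₂) = 0.2918 L.
V constant ⇒ P ∝ T: V₃ = V₂; P₃ = P₂·(T₃/T₂) = 1.058e+04 torr.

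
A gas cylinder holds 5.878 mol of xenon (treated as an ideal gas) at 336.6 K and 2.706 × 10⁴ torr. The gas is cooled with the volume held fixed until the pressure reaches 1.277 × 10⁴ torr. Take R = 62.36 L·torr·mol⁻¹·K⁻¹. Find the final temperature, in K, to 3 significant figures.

From PV = nRT: V₁ = nRT₁/P₁ = 4.560 L.
Isochoric, so P/T is constant: V₂ = V₁; T₂ = T₁·(P₂/P₁) = 158.8 K.

T₂ ≈ 159 K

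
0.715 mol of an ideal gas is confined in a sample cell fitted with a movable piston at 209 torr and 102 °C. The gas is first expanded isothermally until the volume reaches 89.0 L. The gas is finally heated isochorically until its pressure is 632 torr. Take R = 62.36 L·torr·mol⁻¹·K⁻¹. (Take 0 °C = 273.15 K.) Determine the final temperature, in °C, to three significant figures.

T₃ ≈ 988 °C

Convert: T₁ = 375.1 K.
From PV = nRT: V₁ = nRT₁/P₁ = 80.03 L.
T constant ⇒ Boyle's law P V = const: T₂ = T₁; P₂ = P₁·(V₁/V₂) = 187.9 torr.
Isochoric, so P/T is constant: V₃ = V₂; T₃ = T₂·(P₃/P₂) = 1262 K.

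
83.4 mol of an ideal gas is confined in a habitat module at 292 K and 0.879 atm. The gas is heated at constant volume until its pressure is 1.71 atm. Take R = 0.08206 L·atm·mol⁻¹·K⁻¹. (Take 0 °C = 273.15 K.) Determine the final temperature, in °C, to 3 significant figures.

From PV = nRT: V₁ = nRT₁/P₁ = 2273 L.
Isochoric, so P/T is constant: V₂ = V₁; T₂ = T₁·(P₂/P₁) = 568.1 K.

T₂ ≈ 295 °C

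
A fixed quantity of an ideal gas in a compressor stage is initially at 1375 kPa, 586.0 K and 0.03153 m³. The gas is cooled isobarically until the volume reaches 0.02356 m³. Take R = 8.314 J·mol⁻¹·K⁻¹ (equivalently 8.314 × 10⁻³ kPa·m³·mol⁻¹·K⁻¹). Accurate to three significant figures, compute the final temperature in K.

P constant ⇒ V ∝ T: P₂ = P₁; T₂ = T₁·(V₂/V₁) = 437.9 K.

T₂ ≈ 438 K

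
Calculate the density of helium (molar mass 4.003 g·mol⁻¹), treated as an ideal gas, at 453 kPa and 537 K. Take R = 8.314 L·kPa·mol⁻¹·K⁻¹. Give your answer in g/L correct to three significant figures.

ρ ≈ 0.406 g/L

ρ = PM/(RT) = (453 × 4.003) / (8.314 × 537.0)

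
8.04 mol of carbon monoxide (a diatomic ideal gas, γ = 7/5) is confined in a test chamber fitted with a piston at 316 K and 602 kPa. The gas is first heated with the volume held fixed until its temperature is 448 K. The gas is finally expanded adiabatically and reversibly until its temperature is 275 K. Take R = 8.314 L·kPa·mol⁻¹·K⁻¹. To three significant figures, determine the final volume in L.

From PV = nRT: V₁ = nRT₁/P₁ = 35.09 L.
Isochoric, so P/T is constant: V₂ = V₁; P₂ = P₁·(T₂/T₁) = 853.5 kPa.
Adiabatic (γ = 7/5), T V^(γ−1) and P V^γ constant: P₃ = P₂·(T₃/T₂)^(γ/(γ−1)) = 154.7 kPa; V₃ = V₂·(T₂/T₃)^(1/(γ−1)) = 118.9 L.

V₃ ≈ 119 L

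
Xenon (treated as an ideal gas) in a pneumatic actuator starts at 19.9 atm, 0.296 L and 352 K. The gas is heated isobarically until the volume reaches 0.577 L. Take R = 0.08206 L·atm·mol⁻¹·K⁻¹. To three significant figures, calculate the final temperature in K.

P constant ⇒ V ∝ T: P₂ = P₁; T₂ = T₁·(V₂/V₁) = 686.2 K.

T₂ ≈ 686 K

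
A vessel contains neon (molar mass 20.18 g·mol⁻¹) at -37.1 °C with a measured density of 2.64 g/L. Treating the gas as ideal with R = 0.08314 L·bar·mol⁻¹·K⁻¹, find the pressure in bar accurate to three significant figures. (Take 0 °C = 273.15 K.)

ρ = PM/(RT) ⇒ P = ρRT/M = (2.64 × 0.08314 × 236.0) / 20.18

P ≈ 2.57 bar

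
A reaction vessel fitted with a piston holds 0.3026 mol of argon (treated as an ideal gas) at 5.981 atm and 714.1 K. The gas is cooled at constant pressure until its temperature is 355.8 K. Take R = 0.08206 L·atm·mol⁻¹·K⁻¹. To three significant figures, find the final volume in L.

From PV = nRT: V₁ = nRT₁/P₁ = 2.965 L.
P constant ⇒ V ∝ T: P₂ = P₁; V₂ = V₁·(T₂/T₁) = 1.477 L.

V₂ ≈ 1.48 L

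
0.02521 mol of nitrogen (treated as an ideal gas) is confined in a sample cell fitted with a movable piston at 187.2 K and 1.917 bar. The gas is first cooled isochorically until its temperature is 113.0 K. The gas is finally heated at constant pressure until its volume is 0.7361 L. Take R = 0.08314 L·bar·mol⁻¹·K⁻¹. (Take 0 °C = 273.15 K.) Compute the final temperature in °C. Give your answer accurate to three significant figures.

T₃ ≈ 133 °C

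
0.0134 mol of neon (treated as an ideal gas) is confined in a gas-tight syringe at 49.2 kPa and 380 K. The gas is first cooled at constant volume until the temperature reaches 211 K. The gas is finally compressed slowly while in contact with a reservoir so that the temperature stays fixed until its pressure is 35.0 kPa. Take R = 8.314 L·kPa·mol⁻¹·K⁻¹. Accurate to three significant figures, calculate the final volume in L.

V₃ ≈ 0.672 L

From PV = nRT: V₁ = nRT₁/P₁ = 0.8605 L.
V constant ⇒ P ∝ T: V₂ = V₁; P₂ = P₁·(T₂/T₁) = 27.32 kPa.
Isothermal, so P V is constant: T₃ = T₂; V₃ = V₂·(P₂/P₃) = 0.6716 L.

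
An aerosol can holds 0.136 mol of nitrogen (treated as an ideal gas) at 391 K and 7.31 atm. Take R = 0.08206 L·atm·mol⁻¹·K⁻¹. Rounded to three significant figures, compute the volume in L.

V ≈ 0.597 L

PV = nRT ⇒ V = nRT/P = (0.136 × 0.08206 × 391) / 7.31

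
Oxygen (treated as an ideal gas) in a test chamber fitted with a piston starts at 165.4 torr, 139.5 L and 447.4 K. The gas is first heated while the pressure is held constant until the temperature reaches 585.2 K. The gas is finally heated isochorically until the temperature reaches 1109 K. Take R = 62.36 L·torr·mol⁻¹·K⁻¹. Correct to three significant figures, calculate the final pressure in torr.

P₃ ≈ 313 torr

P constant ⇒ V ∝ T: P₂ = P₁; V₂ = V₁·(T₂/T₁) = 182.5 L.
Isochoric, so P/T is constant: V₃ = V₂; P₃ = P₂·(T₃/T₂) = 313.4 torr.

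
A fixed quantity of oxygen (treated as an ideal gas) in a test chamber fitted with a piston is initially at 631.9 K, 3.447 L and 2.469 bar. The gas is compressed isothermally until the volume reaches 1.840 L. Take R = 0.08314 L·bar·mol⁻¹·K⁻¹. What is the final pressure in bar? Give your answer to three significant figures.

P₂ ≈ 4.63 bar

T constant ⇒ Boyle's law P V = const: T₂ = T₁; P₂ = P₁·(V₁/V₂) = 4.625 bar.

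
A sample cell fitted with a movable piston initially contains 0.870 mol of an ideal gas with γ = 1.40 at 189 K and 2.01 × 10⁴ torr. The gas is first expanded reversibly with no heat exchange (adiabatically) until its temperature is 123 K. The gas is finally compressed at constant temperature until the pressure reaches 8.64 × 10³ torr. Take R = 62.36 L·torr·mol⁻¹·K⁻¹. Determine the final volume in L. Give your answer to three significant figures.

V₃ ≈ 0.772 L

From PV = nRT: V₁ = nRT₁/P₁ = 0.5101 L.
Reversible adiabatic, γ = 1.40: P₂ = P₁·(T₂/T₁)^(γ/(γ−1)) = 4469 torr; V₂ = V₁·(T₁/T₂)^(1/(γ−1)) = 1.493 L.
Isothermal, so P V is constant: T₃ = T₂; V₃ = V₂·(P₂/P₃) = 0.7724 L.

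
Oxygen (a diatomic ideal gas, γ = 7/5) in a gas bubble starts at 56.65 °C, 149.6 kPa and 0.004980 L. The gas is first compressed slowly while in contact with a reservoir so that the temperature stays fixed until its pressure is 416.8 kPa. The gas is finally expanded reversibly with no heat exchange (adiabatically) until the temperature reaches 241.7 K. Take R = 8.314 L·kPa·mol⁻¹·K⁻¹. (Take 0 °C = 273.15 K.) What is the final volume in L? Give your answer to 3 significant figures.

Convert: T₁ = 329.8 K.
T constant ⇒ Boyle's law P V = const: T₂ = T₁; V₂ = V₁·(P₁/P₂) = 0.001787 L.
Reversible adiabatic, γ = 7/5: P₃ = P₂·(T₃/T₂)^(γ/(γ−1)) = 140.4 kPa; V₃ = V₂·(T₂/T₃)^(1/(γ−1)) = 0.003887 L.

V₃ ≈ 0.00389 L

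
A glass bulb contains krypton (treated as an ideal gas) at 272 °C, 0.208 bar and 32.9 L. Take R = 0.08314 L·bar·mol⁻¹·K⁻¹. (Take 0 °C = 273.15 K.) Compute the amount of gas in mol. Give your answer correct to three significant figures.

n ≈ 0.151 mol

Convert: T = 545.15 K.
PV = nRT ⇒ n = PV/(RT) = (0.208 × 32.9) / (0.08314 × 545.15)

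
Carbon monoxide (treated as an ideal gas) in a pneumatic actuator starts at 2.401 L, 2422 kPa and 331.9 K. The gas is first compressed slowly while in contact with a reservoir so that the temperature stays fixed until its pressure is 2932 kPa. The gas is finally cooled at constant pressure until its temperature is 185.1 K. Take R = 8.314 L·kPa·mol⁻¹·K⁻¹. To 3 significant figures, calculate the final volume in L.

V₃ ≈ 1.11 L

Isothermal, so P V is constant: T₂ = T₁; V₂ = V₁·(P₁/P₂) = 1.983 L.
P constant ⇒ V ∝ T: P₃ = P₂; V₃ = V₂·(T₃/T₂) = 1.106 L.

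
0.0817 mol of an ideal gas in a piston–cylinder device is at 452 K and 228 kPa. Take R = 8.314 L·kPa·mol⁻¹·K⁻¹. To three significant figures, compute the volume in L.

V ≈ 1.35 L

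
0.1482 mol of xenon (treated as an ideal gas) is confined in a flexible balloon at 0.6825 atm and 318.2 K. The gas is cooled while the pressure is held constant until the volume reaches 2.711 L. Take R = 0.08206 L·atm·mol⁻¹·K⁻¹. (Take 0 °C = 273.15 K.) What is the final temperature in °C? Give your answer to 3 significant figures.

T₂ ≈ -121 °C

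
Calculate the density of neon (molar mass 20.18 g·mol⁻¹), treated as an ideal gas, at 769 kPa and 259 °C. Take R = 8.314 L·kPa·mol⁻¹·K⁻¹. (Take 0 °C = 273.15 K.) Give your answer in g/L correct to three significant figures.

ρ = PM/(RT) = (769 × 20.18) / (8.314 × 532.1)

ρ ≈ 3.51 g/L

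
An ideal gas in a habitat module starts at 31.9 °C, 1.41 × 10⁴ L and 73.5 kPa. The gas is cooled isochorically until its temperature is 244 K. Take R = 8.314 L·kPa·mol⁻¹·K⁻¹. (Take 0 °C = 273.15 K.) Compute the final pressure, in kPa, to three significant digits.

P₂ ≈ 58.8 kPa

Convert: T₁ = 305.0 K.
Isochoric, so P/T is constant: V₂ = V₁; P₂ = P₁·(T₂/T₁) = 58.79 kPa.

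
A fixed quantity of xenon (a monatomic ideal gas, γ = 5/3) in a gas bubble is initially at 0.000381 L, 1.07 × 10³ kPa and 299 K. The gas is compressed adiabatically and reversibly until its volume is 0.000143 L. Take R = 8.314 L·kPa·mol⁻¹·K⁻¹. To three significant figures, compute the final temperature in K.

T₂ ≈ 575 K

Adiabatic (γ = 5/3), T V^(γ−1) and P V^γ constant: T₂ = T₁·(V₁/V₂)^(γ−1) = 574.6 K; P₂ = P₁·(V₁/V₂)^γ = 5479 kPa.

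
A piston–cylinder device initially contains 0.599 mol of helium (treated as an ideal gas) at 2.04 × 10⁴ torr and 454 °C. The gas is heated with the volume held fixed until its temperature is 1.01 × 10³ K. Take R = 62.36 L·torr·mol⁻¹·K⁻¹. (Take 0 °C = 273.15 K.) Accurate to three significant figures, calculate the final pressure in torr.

Convert: T₁ = 727.1 K.
From PV = nRT: V₁ = nRT₁/P₁ = 1.331 L.
Isochoric, so P/T is constant: V₂ = V₁; P₂ = P₁·(T₂/T₁) = 2.834e+04 torr.

P₂ ≈ 2.83e+04 torr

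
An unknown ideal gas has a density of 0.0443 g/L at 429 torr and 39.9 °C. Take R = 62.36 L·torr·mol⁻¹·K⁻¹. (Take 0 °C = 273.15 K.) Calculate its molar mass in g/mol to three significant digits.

ρ = PM/(RT) ⇒ M = ρRT/P = (0.0443 × 62.36 × 313.0) / 429

M ≈ 2.02 g/mol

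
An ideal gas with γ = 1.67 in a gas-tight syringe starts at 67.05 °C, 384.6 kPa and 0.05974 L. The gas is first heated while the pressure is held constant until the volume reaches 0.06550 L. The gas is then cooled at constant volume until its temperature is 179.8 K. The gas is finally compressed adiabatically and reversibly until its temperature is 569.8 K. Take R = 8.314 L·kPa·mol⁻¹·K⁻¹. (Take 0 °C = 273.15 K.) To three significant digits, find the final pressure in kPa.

Convert: T₁ = 340.2 K.
Isobaric, so V/T is constant: P₂ = P₁; T₂ = T₁·(V₂/V₁) = 373.0 K.
Isochoric, so P/T is constant: V₃ = V₂; P₃ = P₂·(T₃/T₂) = 185.4 kPa.
Adiabatic (γ = 1.67), T V^(γ−1) and P V^γ constant: P₄ = P₃·(T₄/T₃)^(γ/(γ−1)) = 3286 kPa; V₄ = V₃·(T₃/T₄)^(1/(γ−1)) = 0.01171 L.

P₄ ≈ 3.29e+03 kPa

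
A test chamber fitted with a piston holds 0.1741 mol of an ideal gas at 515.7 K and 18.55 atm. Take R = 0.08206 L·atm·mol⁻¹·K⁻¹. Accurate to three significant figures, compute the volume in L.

V ≈ 0.397 L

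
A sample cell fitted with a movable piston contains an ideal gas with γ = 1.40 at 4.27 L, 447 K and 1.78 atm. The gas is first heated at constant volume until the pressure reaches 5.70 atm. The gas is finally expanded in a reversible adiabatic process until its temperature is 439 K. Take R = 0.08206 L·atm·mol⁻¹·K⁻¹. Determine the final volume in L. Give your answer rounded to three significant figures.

V₃ ≈ 82.0 L

Isochoric, so P/T is constant: V₂ = V₁; T₂ = T₁·(P₂/P₁) = 1431 K.
Adiabatic (γ = 1.40), T V^(γ−1) and P V^γ constant: P₃ = P₂·(T₃/T₂)^(γ/(γ−1)) = 0.09106 atm; V₃ = V₂·(T₂/T₃)^(1/(γ−1)) = 81.97 L.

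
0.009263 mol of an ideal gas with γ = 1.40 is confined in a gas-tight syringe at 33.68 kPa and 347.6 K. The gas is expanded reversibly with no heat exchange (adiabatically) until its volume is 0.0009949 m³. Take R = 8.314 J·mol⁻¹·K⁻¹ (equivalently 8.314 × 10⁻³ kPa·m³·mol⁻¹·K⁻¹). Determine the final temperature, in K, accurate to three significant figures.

T₂ ≈ 318 K

From PV = nRT: V₁ = nRT₁/P₁ = 0.0007948 m³.
Adiabatic (γ = 1.40), T V^(γ−1) and P V^γ constant: T₂ = T₁·(V₁/V₂)^(γ−1) = 317.7 K; P₂ = P₁·(V₁/V₂)^γ = 24.60 kPa.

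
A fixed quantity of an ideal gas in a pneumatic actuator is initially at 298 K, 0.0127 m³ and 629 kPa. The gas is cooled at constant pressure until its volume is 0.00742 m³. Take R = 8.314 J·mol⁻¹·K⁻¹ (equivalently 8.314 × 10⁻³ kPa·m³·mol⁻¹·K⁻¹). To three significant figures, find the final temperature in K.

P constant ⇒ V ∝ T: P₂ = P₁; T₂ = T₁·(V₂/V₁) = 174.1 K.

T₂ ≈ 174 K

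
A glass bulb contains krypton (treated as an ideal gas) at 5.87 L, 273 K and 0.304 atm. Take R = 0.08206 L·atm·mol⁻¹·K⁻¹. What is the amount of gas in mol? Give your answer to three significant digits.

PV = nRT ⇒ n = PV/(RT) = (0.304 × 5.87) / (0.08206 × 273)

n ≈ 0.0797 mol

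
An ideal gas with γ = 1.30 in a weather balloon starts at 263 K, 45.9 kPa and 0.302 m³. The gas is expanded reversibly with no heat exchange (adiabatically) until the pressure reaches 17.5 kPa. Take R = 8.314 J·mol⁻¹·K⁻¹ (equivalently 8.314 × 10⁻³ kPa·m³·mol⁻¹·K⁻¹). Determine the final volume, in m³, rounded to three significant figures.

V₂ ≈ 0.634 m³

Reversible adiabatic, γ = 1.30: T₂ = T₁·(P₂/P₁)^((γ−1)/γ) = 210.5 K; V₂ = V₁·(P₁/P₂)^(1/γ) = 0.6341 m³.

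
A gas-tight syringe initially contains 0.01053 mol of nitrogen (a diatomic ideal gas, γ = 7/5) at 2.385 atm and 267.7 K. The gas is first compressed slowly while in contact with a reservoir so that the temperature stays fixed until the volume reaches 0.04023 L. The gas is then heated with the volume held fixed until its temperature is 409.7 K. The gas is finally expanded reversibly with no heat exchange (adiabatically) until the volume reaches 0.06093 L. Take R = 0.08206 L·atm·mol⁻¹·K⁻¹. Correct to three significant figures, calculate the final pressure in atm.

P₄ ≈ 4.92 atm

From PV = nRT: V₁ = nRT₁/P₁ = 0.09699 L.
Isothermal, so P V is constant: T₂ = T₁; P₂ = P₁·(V₁/V₂) = 5.750 atm.
Isochoric, so P/T is constant: V₃ = V₂; P₃ = P₂·(T₃/T₂) = 8.800 atm.
Reversible adiabatic, γ = 7/5: T₄ = T₃·(V₃/V₄)^(γ−1) = 347.0 K; P₄ = P₃·(V₃/V₄)^γ = 4.921 atm.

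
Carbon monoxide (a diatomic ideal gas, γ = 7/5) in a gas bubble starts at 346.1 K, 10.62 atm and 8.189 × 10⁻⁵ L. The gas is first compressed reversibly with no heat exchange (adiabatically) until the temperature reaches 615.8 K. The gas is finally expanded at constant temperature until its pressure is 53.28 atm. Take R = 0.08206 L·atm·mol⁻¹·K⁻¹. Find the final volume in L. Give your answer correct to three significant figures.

Adiabatic (γ = 7/5), T V^(γ−1) and P V^γ constant: P₂ = P₁·(T₂/T₁)^(γ/(γ−1)) = 79.79 atm; V₂ = V₁·(T₁/T₂)^(1/(γ−1)) = 1.939e-05 L.
Isothermal, so P V is constant: T₃ = T₂; V₃ = V₂·(P₂/P₃) = 2.904e-05 L.

V₃ ≈ 2.90e-05 L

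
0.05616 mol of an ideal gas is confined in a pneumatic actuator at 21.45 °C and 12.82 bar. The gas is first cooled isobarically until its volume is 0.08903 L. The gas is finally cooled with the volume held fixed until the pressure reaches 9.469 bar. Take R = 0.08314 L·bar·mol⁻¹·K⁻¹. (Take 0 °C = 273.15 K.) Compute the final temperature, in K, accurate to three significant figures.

Convert: T₁ = 294.6 K.
From PV = nRT: V₁ = nRT₁/P₁ = 0.1073 L.
P constant ⇒ V ∝ T: P₂ = P₁; T₂ = T₁·(V₂/V₁) = 244.4 K.
Isochoric, so P/T is constant: V₃ = V₂; T₃ = T₂·(P₃/P₂) = 180.6 K.

T₃ ≈ 181 K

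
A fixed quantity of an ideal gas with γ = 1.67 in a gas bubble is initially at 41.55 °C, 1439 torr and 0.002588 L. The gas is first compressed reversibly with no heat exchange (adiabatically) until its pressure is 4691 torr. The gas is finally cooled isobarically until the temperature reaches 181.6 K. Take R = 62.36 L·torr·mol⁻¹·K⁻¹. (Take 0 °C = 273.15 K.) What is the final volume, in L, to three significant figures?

V₃ ≈ 0.000458 L

Convert: T₁ = 314.7 K.
Reversible adiabatic, γ = 1.67: T₂ = T₁·(P₂/P₁)^((γ−1)/γ) = 505.6 K; V₂ = V₁·(P₁/P₂)^(1/γ) = 0.001275 L.
Isobaric, so V/T is constant: P₃ = P₂; V₃ = V₂·(T₃/T₂) = 0.0004581 L.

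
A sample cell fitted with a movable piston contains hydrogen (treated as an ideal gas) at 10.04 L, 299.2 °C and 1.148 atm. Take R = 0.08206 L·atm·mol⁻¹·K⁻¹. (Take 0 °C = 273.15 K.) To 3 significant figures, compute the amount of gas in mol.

Convert: T = 572.35 K.
PV = nRT ⇒ n = PV/(RT) = (1.148 × 10.04) / (0.08206 × 572.35)

n ≈ 0.245 mol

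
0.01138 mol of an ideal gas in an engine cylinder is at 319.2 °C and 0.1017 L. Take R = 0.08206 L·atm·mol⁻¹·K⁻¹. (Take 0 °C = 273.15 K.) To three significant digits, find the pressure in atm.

P ≈ 5.44 atm

Convert: T = 592.35 K.
PV = nRT ⇒ P = nRT/V = (0.01138 × 0.08206 × 592.35) / 0.1017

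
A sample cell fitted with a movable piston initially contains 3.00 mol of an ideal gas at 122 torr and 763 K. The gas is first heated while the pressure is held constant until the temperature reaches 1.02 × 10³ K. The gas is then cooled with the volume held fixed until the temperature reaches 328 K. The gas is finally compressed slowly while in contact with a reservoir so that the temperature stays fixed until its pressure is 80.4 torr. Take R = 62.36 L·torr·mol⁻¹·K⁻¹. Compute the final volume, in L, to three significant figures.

V₄ ≈ 763 L

From PV = nRT: V₁ = nRT₁/P₁ = 1170 L.
P constant ⇒ V ∝ T: P₂ = P₁; V₂ = V₁·(T₂/T₁) = 1564 L.
Isochoric, so P/T is constant: V₃ = V₂; P₃ = P₂·(T₃/T₂) = 39.23 torr.
T constant ⇒ Boyle's law P V = const: T₄ = T₃; V₄ = V₃·(P₃/P₄) = 763.2 L.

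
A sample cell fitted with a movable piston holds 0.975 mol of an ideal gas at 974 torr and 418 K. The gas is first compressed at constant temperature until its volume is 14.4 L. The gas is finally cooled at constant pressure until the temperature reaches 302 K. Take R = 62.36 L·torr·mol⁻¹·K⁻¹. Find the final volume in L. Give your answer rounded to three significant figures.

From PV = nRT: V₁ = nRT₁/P₁ = 26.09 L.
Isothermal, so P V is constant: T₂ = T₁; P₂ = P₁·(V₁/V₂) = 1765 torr.
P constant ⇒ V ∝ T: P₃ = P₂; V₃ = V₂·(T₃/T₂) = 10.40 L.

V₃ ≈ 10.4 L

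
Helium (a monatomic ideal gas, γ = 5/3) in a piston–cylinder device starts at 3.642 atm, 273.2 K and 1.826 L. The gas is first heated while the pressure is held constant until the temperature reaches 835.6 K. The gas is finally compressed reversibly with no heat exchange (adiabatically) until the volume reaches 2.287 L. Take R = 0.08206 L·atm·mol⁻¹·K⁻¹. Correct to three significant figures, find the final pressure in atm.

P₃ ≈ 16.1 atm

Isobaric, so V/T is constant: P₂ = P₁; V₂ = V₁·(T₂/T₁) = 5.585 L.
Adiabatic (γ = 5/3), T V^(γ−1) and P V^γ constant: T₃ = T₂·(V₂/V₃)^(γ−1) = 1515 K; P₃ = P₂·(V₂/V₃)^γ = 16.13 atm.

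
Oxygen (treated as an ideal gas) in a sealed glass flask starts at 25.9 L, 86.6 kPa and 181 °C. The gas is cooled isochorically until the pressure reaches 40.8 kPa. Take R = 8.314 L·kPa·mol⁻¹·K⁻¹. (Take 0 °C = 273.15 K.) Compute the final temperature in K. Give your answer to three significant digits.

Convert: T₁ = 454.1 K.
Isochoric, so P/T is constant: V₂ = V₁; T₂ = T₁·(P₂/P₁) = 214.0 K.

T₂ ≈ 214 K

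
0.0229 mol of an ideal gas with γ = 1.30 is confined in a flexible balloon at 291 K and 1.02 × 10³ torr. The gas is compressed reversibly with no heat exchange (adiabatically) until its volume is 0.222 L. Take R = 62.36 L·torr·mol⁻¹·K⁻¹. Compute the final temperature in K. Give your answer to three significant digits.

From PV = nRT: V₁ = nRT₁/P₁ = 0.4074 L.
Reversible adiabatic, γ = 1.30: T₂ = T₁·(V₁/V₂)^(γ−1) = 349.1 K; P₂ = P₁·(V₁/V₂)^γ = 2246 torr.

T₂ ≈ 349 K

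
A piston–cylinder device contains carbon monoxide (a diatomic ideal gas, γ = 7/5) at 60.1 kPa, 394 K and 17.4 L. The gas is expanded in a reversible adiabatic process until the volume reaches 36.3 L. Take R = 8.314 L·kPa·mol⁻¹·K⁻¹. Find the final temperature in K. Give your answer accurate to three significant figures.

Adiabatic (γ = 7/5), T V^(γ−1) and P V^γ constant: T₂ = T₁·(V₁/V₂)^(γ−1) = 293.6 K; P₂ = P₁·(V₁/V₂)^γ = 21.47 kPa.

T₂ ≈ 294 K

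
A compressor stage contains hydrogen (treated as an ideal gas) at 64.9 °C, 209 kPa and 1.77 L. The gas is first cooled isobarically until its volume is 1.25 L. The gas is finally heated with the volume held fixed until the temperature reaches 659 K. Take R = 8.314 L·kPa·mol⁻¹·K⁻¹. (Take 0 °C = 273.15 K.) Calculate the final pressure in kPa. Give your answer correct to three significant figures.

P₃ ≈ 577 kPa

Convert: T₁ = 338.0 K.
Isobaric, so V/T is constant: P₂ = P₁; T₂ = T₁·(V₂/V₁) = 238.7 K.
Isochoric, so P/T is constant: V₃ = V₂; P₃ = P₂·(T₃/T₂) = 576.9 kPa.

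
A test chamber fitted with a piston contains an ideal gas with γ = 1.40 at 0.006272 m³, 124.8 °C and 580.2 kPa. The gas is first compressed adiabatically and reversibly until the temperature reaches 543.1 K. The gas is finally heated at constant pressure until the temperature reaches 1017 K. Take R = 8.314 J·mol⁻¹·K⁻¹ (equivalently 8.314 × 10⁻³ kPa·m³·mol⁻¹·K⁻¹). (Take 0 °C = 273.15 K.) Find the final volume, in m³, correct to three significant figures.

V₃ ≈ 0.00540 m³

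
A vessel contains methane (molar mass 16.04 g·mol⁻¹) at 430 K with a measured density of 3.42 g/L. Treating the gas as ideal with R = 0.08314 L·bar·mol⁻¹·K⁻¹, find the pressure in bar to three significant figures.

ρ = PM/(RT) ⇒ P = ρRT/M = (3.42 × 0.08314 × 430.0) / 16.04

P ≈ 7.62 bar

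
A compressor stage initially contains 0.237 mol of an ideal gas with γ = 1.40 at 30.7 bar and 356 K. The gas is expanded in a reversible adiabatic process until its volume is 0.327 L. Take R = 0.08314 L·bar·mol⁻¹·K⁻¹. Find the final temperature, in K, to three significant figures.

From PV = nRT: V₁ = nRT₁/P₁ = 0.2285 L.
Adiabatic (γ = 1.40), T V^(γ−1) and P V^γ constant: T₂ = T₁·(V₁/V₂)^(γ−1) = 308.4 K; P₂ = P₁·(V₁/V₂)^γ = 18.59 bar.

T₂ ≈ 308 K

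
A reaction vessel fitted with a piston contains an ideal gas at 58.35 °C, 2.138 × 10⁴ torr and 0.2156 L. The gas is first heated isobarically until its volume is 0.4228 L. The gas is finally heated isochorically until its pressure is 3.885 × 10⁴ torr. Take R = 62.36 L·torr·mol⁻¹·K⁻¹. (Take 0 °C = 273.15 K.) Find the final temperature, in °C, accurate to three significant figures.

Convert: T₁ = 331.5 K.
Isobaric, so V/T is constant: P₂ = P₁; T₂ = T₁·(V₂/V₁) = 650.1 K.
Isochoric, so P/T is constant: V₃ = V₂; T₃ = T₂·(P₃/P₂) = 1181 K.

T₃ ≈ 908 °C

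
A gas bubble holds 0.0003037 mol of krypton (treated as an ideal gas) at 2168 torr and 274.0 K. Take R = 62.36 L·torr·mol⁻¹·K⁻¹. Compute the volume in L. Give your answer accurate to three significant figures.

PV = nRT ⇒ V = nRT/P = (0.0003037 × 62.36 × 274.0) / 2168

V ≈ 0.00239 L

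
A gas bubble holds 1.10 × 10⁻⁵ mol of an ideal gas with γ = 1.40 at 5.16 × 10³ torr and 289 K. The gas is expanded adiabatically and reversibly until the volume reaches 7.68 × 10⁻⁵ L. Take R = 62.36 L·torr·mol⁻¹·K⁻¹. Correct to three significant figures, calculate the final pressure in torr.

P₂ ≈ 1.96e+03 torr

From PV = nRT: V₁ = nRT₁/P₁ = 3.842e-05 L.
Reversible adiabatic, γ = 1.40: T₂ = T₁·(V₁/V₂)^(γ−1) = 219.1 K; P₂ = P₁·(V₁/V₂)^γ = 1957 torr.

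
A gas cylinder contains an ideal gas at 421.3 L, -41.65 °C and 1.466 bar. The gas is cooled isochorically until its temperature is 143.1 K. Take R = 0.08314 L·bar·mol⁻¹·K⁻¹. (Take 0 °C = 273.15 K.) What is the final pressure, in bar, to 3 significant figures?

Convert: T₁ = 231.5 K.
V constant ⇒ P ∝ T: V₂ = V₁; P₂ = P₁·(T₂/T₁) = 0.9062 bar.

P₂ ≈ 0.906 bar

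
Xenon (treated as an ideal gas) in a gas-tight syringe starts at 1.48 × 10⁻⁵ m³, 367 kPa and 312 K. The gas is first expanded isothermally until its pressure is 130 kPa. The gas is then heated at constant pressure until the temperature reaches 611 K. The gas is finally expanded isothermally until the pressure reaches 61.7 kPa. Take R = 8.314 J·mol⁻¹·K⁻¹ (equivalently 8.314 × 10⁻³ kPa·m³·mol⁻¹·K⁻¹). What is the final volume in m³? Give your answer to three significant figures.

V₄ ≈ 0.000172 m³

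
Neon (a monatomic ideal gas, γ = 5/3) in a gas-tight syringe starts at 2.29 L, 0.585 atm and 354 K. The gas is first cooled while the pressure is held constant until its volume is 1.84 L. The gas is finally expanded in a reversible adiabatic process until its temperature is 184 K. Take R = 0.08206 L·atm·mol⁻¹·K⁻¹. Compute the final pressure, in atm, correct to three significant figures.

P constant ⇒ V ∝ T: P₂ = P₁; T₂ = T₁·(V₂/V₁) = 284.4 K.
Reversible adiabatic, γ = 5/3: P₃ = P₂·(T₃/T₂)^(γ/(γ−1)) = 0.1969 atm; V₃ = V₂·(T₂/T₃)^(1/(γ−1)) = 3.536 L.

P₃ ≈ 0.197 atm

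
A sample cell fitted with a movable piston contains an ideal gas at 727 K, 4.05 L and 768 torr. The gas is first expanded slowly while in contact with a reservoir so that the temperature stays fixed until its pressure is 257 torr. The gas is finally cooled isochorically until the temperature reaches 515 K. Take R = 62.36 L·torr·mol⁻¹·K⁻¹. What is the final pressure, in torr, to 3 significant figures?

P₃ ≈ 182 torr

T constant ⇒ Boyle's law P V = const: T₂ = T₁; V₂ = V₁·(P₁/P₂) = 12.10 L.
Isochoric, so P/T is constant: V₃ = V₂; P₃ = P₂·(T₃/T₂) = 182.1 torr.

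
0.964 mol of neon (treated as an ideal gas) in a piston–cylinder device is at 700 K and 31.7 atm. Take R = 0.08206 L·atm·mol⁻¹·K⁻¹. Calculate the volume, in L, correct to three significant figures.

PV = nRT ⇒ V = nRT/P = (0.964 × 0.08206 × 700) / 31.7

V ≈ 1.75 L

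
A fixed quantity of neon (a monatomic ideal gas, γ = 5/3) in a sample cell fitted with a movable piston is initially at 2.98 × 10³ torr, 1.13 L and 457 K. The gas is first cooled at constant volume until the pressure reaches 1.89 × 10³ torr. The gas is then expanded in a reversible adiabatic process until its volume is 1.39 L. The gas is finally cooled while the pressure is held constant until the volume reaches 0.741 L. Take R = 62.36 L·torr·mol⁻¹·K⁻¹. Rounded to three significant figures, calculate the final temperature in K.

T₄ ≈ 135 K

Isochoric, so P/T is constant: V₂ = V₁; T₂ = T₁·(P₂/P₁) = 289.8 K.
Adiabatic (γ = 5/3), T V^(γ−1) and P V^γ constant: T₃ = T₂·(V₂/V₃)^(γ−1) = 252.5 K; P₃ = P₂·(V₂/V₃)^γ = 1338 torr.
Isobaric, so V/T is constant: P₄ = P₃; T₄ = T₃·(V₄/V₃) = 134.6 K.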